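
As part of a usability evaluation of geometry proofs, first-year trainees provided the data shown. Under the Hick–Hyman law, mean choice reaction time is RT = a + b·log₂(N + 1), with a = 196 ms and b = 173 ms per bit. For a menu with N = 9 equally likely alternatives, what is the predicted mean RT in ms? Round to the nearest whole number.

log₂(9 + 1) = log₂(10) = 3.3219.
RT = 196 + 173 × 3.3219 = 196 + 574.6887 = 770.6887 ms.
≈ 771 ms.

771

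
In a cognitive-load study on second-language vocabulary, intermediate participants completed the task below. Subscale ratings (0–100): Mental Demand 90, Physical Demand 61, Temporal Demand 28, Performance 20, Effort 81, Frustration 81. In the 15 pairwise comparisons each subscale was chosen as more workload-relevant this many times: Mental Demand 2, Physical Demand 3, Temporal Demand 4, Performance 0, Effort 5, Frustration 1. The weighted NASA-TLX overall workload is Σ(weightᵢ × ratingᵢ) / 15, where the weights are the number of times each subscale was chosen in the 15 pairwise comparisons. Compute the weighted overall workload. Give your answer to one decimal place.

64.1

The tallies are the weights (they sum to 15).
Weighted sum = 2·90 + 3·61 + 4·28 + 0·20 + 5·81 + 1·81
            = 180 + 183 + 112 + 0 + 405 + 81 = 961.
Overall workload = 961 / 15 = 64.0667 ≈ 64.1.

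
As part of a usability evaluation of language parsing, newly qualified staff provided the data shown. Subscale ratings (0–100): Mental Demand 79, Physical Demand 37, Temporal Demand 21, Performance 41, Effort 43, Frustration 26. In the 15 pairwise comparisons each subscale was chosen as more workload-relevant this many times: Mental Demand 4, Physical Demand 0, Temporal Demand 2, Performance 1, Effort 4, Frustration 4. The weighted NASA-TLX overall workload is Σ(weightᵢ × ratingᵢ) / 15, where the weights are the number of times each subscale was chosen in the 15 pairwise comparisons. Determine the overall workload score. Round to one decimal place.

The tallies are the weights (they sum to 15).
Weighted sum = 4·79 + 0·37 + 2·21 + 1·41 + 4·43 + 4·26
            = 316 + 0 + 42 + 41 + 172 + 104 = 675.
Overall workload = 675 / 15 = 45.0000 ≈ 45.0.

45.0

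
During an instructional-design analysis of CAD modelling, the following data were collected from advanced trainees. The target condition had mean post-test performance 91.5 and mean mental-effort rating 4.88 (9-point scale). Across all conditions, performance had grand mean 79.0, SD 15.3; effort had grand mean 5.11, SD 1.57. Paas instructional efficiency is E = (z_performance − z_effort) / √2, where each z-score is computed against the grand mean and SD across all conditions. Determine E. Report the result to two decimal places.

z_performance = (91.5 − 79.0) / 15.3 = 12.5000 / 15.3 = 0.8170.
z_effort = (4.88 − 5.11) / 1.57 = -0.2300 / 1.57 = -0.1465.
z_P − z_E = 0.8170 − (-0.1465) = 0.9635.
E = 0.9635 / √2 = 0.9635 / 1.41421 = 0.6813 ≈ 0.68.

0.68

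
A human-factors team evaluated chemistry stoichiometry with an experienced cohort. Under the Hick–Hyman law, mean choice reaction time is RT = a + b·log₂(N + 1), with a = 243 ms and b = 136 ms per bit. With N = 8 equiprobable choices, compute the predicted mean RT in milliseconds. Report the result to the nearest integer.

674

log₂(8 + 1) = log₂(9) = 3.1699.
RT = 243 + 136 × 3.1699 = 243 + 431.1064 = 674.1064 ms.
≈ 674 ms.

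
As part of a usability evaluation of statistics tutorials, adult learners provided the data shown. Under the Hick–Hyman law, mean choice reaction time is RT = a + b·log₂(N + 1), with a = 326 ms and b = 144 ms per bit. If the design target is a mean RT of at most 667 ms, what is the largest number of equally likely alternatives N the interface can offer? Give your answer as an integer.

Set 326 + 144·log₂(N + 1) ≤ 667.
log₂(N + 1) ≤ (667 − 326) / 144 = 2.3681.
N + 1 ≤ 2^2.3681 = 5.1626.
N ≤ 4.1626, so the largest integer N is 4.

4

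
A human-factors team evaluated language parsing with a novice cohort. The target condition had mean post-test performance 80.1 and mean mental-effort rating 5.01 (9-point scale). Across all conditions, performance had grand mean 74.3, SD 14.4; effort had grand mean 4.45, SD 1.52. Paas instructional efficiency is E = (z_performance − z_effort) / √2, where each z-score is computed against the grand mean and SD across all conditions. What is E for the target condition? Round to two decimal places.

0.02

z_performance = (80.1 − 74.3) / 14.4 = 5.8000 / 14.4 = 0.4028.
z_effort = (5.01 − 4.45) / 1.52 = 0.5600 / 1.52 = 0.3684.
z_P − z_E = 0.4028 − 0.3684 = 0.0344.
E = 0.0344 / √2 = 0.0344 / 1.41421 = 0.0243 ≈ 0.02.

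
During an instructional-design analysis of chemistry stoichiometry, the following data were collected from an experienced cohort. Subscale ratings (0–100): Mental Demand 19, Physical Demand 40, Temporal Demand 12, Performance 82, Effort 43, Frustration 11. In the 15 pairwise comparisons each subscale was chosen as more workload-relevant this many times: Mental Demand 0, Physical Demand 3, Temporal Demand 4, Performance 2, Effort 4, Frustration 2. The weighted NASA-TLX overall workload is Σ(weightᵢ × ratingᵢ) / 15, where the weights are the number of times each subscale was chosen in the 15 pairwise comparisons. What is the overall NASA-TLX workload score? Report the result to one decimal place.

The tallies are the weights (they sum to 15).
Weighted sum = 0·19 + 3·40 + 4·12 + 2·82 + 4·43 + 2·11
            = 0 + 120 + 48 + 164 + 172 + 22 = 526.
Overall workload = 526 / 15 = 35.0667 ≈ 35.1.

35.1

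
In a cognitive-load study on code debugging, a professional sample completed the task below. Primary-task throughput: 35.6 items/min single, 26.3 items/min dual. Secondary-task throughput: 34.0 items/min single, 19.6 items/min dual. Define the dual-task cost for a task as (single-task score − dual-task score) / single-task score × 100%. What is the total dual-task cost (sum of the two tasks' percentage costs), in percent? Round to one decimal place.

68.5

Primary cost = (35.6 − 26.3) / 35.6 × 100% = 26.1236%.
Secondary cost = (34.0 − 19.6) / 34.0 × 100% = 42.3529%.
Total = 26.1236% + 42.3529% = 68.4765% ≈ 68.5%.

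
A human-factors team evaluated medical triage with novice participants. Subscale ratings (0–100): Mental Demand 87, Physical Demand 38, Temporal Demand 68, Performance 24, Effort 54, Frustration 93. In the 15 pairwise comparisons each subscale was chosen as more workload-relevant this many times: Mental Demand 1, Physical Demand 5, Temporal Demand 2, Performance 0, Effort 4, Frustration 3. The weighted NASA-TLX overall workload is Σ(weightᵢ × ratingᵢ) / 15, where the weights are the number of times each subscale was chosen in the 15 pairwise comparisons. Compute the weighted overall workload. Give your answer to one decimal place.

60.5

The tallies are the weights (they sum to 15).
Weighted sum = 1·87 + 5·38 + 2·68 + 0·24 + 4·54 + 3·93
            = 87 + 190 + 136 + 0 + 216 + 279 = 908.
Overall workload = 908 / 15 = 60.5333 ≈ 60.5.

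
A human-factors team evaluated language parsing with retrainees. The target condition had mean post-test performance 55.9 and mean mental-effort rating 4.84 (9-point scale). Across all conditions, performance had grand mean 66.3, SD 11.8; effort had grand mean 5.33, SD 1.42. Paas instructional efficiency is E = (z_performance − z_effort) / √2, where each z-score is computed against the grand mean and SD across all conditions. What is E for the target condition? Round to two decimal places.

-0.38

z_performance = (55.9 − 66.3) / 11.8 = -10.4000 / 11.8 = -0.8814.
z_effort = (4.84 − 5.33) / 1.42 = -0.4900 / 1.42 = -0.3451.
z_P − z_E = -0.8814 − (-0.3451) = -0.5363.
E = -0.5363 / √2 = -0.5363 / 1.41421 = -0.3792 ≈ -0.38.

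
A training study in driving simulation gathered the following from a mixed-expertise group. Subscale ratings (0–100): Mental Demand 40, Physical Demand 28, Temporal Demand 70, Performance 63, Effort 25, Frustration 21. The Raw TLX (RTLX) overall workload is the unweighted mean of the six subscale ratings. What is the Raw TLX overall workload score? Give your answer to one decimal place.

Sum of ratings = 40 + 28 + 70 + 63 + 25 + 21 = 247.
RTLX = 247 / 6 = 41.1667 ≈ 41.2.

41.2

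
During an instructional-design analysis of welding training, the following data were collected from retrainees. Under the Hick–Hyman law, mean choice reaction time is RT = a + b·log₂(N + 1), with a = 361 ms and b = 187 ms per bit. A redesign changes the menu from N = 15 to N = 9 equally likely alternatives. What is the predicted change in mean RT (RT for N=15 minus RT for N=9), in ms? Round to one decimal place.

RT(15) = 361 + 187·log₂(16) = 361 + 187·4.0000 = 1109.0000 ms.
RT(9) = 361 + 187·log₂(10) = 361 + 187·3.3219 = 982.1953 ms.
Difference = 1109.0000 − 982.1953 = 126.8047 ≈ 126.8 ms.

126.8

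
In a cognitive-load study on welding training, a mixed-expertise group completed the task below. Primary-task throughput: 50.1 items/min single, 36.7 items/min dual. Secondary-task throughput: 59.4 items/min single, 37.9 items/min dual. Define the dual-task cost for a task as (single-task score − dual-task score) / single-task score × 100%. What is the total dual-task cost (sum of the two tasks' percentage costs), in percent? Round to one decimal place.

Primary cost = (50.1 − 36.7) / 50.1 × 100% = 26.7465%.
Secondary cost = (59.4 − 37.9) / 59.4 × 100% = 36.1953%.
Total = 26.7465% + 36.1953% = 62.9418% ≈ 62.9%.

62.9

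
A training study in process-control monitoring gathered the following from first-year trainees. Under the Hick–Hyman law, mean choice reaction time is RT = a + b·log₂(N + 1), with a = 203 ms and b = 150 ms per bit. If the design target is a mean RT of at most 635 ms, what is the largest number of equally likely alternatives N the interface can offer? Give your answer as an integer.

Set 203 + 150·log₂(N + 1) ≤ 635.
log₂(N + 1) ≤ (635 − 203) / 150 = 2.8800.
N + 1 ≤ 2^2.8800 = 7.3615.
N ≤ 6.3615, so the largest integer N is 6.

6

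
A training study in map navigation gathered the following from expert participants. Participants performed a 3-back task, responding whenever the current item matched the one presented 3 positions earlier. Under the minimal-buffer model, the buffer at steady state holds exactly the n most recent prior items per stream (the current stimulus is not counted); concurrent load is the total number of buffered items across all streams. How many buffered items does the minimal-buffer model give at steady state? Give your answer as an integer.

The buffer holds the 3 most recent prior items.
Steady-state concurrent load = 3 items.

3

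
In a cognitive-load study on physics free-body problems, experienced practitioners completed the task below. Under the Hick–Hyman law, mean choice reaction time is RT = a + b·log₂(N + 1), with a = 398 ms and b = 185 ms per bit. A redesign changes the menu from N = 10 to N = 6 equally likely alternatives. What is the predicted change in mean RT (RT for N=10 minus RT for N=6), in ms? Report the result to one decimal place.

RT(10) = 398 + 185·log₂(11) = 398 + 185·3.4594 = 1037.9890 ms.
RT(6) = 398 + 185·log₂(7) = 398 + 185·2.8074 = 917.3690 ms.
Difference = 1037.9890 − 917.3690 = 120.6200 ≈ 120.6 ms.

120.6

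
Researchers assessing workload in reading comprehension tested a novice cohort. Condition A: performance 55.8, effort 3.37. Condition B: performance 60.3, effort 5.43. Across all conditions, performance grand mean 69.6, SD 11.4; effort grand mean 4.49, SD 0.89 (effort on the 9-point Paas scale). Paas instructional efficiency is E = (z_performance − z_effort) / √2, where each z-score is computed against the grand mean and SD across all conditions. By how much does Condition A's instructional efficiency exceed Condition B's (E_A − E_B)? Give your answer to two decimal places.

Condition A: z_P = (55.8 − 69.6)/11.4 = -1.2105; z_E = (3.37 − 4.49)/0.89 = -1.2584; E_A = (-1.2105 − (-1.2584))/√2 = 0.0339.
Condition B: z_P = (60.3 − 69.6)/11.4 = -0.8158; z_E = (5.43 − 4.49)/0.89 = 1.0562; E_B = (-0.8158 − 1.0562)/√2 = -1.3237.
E_A − E_B = 0.0339 − (-1.3237) = 1.3576 ≈ 1.36.

1.36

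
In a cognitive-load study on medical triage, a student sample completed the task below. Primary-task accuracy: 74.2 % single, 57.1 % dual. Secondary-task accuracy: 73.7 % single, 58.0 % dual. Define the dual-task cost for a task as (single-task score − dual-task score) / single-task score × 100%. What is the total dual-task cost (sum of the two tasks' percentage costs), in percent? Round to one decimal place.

Primary cost = (74.2 − 57.1) / 74.2 × 100% = 23.0458%.
Secondary cost = (73.7 − 58.0) / 73.7 × 100% = 21.3026%.
Total = 23.0458% + 21.3026% = 44.3484% ≈ 44.3%.

44.3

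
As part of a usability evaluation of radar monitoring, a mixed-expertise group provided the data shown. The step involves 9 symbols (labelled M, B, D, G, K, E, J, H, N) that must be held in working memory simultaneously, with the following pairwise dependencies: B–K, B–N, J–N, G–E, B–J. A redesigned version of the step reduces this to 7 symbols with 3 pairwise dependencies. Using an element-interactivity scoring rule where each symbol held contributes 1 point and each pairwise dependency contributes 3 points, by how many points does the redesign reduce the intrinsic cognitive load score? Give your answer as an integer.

Original: 9 × 1 + 5 × 3 = 9 + 15 = 24.
Redesigned: 7 × 1 + 3 × 3 = 7 + 9 = 16.
Reduction = 24 − 16 = 8.

8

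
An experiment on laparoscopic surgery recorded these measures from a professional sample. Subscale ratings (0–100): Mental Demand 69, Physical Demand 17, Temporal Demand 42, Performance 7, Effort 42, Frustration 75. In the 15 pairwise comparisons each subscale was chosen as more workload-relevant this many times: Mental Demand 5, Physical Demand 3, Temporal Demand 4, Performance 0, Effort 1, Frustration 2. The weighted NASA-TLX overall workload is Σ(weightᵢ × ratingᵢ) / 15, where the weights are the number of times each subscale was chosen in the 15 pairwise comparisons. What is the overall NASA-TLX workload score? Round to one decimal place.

The tallies are the weights (they sum to 15).
Weighted sum = 5·69 + 3·17 + 4·42 + 0·7 + 1·42 + 2·75
            = 345 + 51 + 168 + 0 + 42 + 150 = 756.
Overall workload = 756 / 15 = 50.4000 ≈ 50.4.

50.4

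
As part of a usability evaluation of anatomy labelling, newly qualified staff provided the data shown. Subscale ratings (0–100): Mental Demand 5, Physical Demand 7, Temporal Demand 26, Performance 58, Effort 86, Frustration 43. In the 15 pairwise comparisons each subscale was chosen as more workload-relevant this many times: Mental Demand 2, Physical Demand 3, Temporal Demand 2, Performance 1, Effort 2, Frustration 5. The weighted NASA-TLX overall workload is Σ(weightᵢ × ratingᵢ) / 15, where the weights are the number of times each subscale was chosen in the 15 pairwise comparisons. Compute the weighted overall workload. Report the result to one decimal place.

35.2

The tallies are the weights (they sum to 15).
Weighted sum = 2·5 + 3·7 + 2·26 + 1·58 + 2·86 + 5·43
            = 10 + 21 + 52 + 58 + 172 + 215 = 528.
Overall workload = 528 / 15 = 35.2000 ≈ 35.2.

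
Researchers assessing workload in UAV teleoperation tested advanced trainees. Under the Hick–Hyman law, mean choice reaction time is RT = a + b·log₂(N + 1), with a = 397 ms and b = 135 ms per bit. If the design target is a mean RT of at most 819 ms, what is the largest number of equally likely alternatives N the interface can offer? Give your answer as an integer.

7

Set 397 + 135·log₂(N + 1) ≤ 819.
log₂(N + 1) ≤ (819 − 397) / 135 = 3.1259.
N + 1 ≤ 2^3.1259 = 8.7295.
N ≤ 7.7295, so the largest integer N is 7.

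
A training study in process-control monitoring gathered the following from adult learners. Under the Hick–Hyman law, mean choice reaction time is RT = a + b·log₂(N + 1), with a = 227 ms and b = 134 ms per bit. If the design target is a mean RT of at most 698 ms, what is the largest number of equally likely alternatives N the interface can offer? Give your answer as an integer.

Set 227 + 134·log₂(N + 1) ≤ 698.
log₂(N + 1) ≤ (698 − 227) / 134 = 3.5149.
N + 1 ≤ 2^3.5149 = 11.4312.
N ≤ 10.4312, so the largest integer N is 10.

10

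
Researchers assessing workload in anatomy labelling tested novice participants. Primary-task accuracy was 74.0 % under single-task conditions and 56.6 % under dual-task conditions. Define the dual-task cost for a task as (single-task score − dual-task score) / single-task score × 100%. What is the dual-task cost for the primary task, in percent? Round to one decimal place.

Cost = (74.0 − 56.6) / 74.0 × 100%
     = 17.4000 / 74.0 × 100% = 23.5135%.
≈ 23.5%.

23.5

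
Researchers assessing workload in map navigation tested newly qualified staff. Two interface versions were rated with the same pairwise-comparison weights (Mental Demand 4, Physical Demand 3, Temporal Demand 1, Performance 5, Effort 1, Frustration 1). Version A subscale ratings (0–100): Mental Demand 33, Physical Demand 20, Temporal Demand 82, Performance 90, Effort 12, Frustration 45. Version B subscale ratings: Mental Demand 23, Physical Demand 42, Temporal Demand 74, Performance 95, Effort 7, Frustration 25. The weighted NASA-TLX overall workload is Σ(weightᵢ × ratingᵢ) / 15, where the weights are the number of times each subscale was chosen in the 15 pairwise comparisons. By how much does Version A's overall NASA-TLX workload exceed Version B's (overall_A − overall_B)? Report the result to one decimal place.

Version A weighted sum = 4·33 + 3·20 + 1·82 + 5·90 + 1·12 + 1·45 = 132 + 60 + 82 + 450 + 12 + 45 = 781; overall_A = 781/15 = 52.0667.
Version B weighted sum = 4·23 + 3·42 + 1·74 + 5·95 + 1·7 + 1·25 = 92 + 126 + 74 + 475 + 7 + 25 = 799; overall_B = 799/15 = 53.2667.
Difference = 52.0667 − 53.2667 = -1.2000 ≈ -1.2.

-1.2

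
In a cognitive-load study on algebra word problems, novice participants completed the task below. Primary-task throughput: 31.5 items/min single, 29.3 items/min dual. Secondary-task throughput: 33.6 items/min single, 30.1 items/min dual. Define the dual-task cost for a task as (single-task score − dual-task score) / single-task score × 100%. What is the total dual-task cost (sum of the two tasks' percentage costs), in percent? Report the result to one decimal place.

17.4

Primary cost = (31.5 − 29.3) / 31.5 × 100% = 6.9841%.
Secondary cost = (33.6 − 30.1) / 33.6 × 100% = 10.4167%.
Total = 6.9841% + 10.4167% = 17.4008% ≈ 17.4%.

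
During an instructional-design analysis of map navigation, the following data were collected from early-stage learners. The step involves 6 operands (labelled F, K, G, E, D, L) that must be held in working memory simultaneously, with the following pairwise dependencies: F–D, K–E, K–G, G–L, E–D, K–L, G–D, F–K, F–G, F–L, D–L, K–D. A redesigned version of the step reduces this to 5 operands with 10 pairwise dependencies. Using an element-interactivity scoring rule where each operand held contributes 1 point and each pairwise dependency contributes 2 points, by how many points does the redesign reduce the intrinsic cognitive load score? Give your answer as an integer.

Original: 6 × 1 + 12 × 2 = 6 + 24 = 30.
Redesigned: 5 × 1 + 10 × 2 = 5 + 20 = 25.
Reduction = 30 − 25 = 5.

5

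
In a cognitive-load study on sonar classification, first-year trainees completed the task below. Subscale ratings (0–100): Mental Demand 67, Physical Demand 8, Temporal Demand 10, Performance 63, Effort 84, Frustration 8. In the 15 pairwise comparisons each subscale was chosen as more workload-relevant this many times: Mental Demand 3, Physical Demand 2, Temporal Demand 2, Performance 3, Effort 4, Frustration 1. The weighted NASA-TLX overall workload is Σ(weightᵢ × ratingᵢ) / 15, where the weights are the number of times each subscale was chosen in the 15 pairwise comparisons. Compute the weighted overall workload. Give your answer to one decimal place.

The tallies are the weights (they sum to 15).
Weighted sum = 3·67 + 2·8 + 2·10 + 3·63 + 4·84 + 1·8
            = 201 + 16 + 20 + 189 + 336 + 8 = 770.
Overall workload = 770 / 15 = 51.3333 ≈ 51.3.

51.3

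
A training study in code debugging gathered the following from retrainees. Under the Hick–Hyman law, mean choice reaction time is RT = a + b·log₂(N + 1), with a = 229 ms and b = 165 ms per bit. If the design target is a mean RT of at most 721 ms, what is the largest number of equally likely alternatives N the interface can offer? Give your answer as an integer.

6

Set 229 + 165·log₂(N + 1) ≤ 721.
log₂(N + 1) ≤ (721 − 229) / 165 = 2.9818.
N + 1 ≤ 2^2.9818 = 7.8997.
N ≤ 6.8997, so the largest integer N is 6.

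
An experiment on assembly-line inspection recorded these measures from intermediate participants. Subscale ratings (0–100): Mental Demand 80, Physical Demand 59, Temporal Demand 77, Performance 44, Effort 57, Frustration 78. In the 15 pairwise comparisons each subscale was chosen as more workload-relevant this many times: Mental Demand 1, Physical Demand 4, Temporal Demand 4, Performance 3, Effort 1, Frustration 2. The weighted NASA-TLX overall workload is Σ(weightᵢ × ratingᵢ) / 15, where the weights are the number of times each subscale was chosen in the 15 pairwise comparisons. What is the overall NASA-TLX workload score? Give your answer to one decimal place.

64.6

The tallies are the weights (they sum to 15).
Weighted sum = 1·80 + 4·59 + 4·77 + 3·44 + 1·57 + 2·78
            = 80 + 236 + 308 + 132 + 57 + 156 = 969.
Overall workload = 969 / 15 = 64.6000 ≈ 64.6.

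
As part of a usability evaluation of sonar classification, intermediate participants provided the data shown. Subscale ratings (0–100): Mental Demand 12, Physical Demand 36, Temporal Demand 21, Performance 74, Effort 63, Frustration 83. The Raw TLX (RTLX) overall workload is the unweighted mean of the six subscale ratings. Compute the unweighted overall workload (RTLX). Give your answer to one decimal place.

Sum of ratings = 12 + 36 + 21 + 74 + 63 + 83 = 289.
RTLX = 289 / 6 = 48.1667 ≈ 48.2.

48.2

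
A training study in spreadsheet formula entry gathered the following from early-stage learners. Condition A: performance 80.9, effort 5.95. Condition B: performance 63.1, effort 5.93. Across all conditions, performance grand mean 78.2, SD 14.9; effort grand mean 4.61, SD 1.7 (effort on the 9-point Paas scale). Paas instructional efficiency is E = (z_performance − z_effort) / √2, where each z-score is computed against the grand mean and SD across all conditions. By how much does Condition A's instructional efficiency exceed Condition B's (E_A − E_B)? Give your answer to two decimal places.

0.84

Condition A: z_P = (80.9 − 78.2)/14.9 = 0.1812; z_E = (5.95 − 4.61)/1.7 = 0.7882; E_A = (0.1812 − 0.7882)/√2 = -0.4292.
Condition B: z_P = (63.1 − 78.2)/14.9 = -1.0134; z_E = (5.93 − 4.61)/1.7 = 0.7765; E_B = (-1.0134 − 0.7765)/√2 = -1.2657.
E_A − E_B = -0.4292 − (-1.2657) = 0.8365 ≈ 0.84.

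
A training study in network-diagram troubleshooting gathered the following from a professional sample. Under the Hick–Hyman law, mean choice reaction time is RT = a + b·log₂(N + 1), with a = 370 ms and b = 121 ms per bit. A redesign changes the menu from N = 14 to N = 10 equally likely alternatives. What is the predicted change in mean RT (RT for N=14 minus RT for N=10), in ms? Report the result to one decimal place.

RT(14) = 370 + 121·log₂(15) = 370 + 121·3.9069 = 842.7349 ms.
RT(10) = 370 + 121·log₂(11) = 370 + 121·3.4594 = 788.5874 ms.
Difference = 842.7349 − 788.5874 = 54.1475 ≈ 54.1 ms.

54.1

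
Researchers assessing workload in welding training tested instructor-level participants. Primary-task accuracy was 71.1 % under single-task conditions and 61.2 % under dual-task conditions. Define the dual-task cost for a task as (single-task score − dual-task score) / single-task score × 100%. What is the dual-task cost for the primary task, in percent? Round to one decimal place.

13.9

Cost = (71.1 − 61.2) / 71.1 × 100%
     = 9.9000 / 71.1 × 100% = 13.9241%.
≈ 13.9%.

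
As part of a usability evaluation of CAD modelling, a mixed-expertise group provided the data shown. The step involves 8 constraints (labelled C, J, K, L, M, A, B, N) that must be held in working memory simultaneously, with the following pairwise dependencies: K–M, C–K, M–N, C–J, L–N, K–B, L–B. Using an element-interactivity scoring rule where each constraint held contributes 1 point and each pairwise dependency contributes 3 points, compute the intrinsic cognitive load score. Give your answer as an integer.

29

Count of constraints held simultaneously: 8.
Count of pairwise dependencies listed: 7.
Element contribution: 8 × 1 = 8.
Interaction contribution: 7 × 3 = 21.
Intrinsic load = 8 + 21 = 29.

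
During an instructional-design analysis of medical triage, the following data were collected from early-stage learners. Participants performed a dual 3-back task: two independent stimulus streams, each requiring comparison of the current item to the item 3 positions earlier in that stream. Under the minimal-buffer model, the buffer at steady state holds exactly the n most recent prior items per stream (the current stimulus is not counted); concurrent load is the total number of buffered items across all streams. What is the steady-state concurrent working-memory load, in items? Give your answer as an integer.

6

Each stream's buffer holds its 3 most recent prior items.
Two independent streams: 2 × 3 = 6 buffered items at steady state.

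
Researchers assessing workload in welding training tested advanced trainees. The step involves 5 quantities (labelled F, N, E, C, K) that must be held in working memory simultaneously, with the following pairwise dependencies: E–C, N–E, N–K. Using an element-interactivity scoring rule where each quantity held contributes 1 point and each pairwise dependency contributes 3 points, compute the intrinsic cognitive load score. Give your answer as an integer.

14

Count of quantities held simultaneously: 5.
Count of pairwise dependencies listed: 3.
Element contribution: 5 × 1 = 5.
Interaction contribution: 3 × 3 = 9.
Intrinsic load = 5 + 9 = 14.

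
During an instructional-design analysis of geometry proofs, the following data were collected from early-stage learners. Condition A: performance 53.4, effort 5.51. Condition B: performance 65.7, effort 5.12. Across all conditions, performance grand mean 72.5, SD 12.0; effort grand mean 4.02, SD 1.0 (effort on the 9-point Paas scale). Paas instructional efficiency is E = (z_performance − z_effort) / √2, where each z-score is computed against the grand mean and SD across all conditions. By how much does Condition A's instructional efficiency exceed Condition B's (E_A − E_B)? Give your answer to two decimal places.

Condition A: z_P = (53.4 − 72.5)/12.0 = -1.5917; z_E = (5.51 − 4.02)/1.0 = 1.4900; E_A = (-1.5917 − 1.4900)/√2 = -2.1791.
Condition B: z_P = (65.7 − 72.5)/12.0 = -0.5667; z_E = (5.12 − 4.02)/1.0 = 1.1000; E_B = (-0.5667 − 1.1000)/√2 = -1.1785.
E_A − E_B = -2.1791 − (-1.1785) = -1.0006 ≈ -1.00.

-1.00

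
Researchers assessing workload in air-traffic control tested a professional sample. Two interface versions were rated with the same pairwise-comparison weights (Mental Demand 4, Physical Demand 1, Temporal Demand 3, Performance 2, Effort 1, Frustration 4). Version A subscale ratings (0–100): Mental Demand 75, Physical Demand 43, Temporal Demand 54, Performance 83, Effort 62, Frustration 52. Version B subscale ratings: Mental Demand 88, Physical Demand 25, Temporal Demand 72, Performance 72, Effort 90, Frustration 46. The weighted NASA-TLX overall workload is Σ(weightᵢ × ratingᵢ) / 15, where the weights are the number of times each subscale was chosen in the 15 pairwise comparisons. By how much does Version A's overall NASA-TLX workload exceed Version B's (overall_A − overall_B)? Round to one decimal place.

Version A weighted sum = 4·75 + 1·43 + 3·54 + 2·83 + 1·62 + 4·52 = 300 + 43 + 162 + 166 + 62 + 208 = 941; overall_A = 941/15 = 62.7333.
Version B weighted sum = 4·88 + 1·25 + 3·72 + 2·72 + 1·90 + 4·46 = 352 + 25 + 216 + 144 + 90 + 184 = 1011; overall_B = 1011/15 = 67.4000.
Difference = 62.7333 − 67.4000 = -4.6667 ≈ -4.7.

-4.7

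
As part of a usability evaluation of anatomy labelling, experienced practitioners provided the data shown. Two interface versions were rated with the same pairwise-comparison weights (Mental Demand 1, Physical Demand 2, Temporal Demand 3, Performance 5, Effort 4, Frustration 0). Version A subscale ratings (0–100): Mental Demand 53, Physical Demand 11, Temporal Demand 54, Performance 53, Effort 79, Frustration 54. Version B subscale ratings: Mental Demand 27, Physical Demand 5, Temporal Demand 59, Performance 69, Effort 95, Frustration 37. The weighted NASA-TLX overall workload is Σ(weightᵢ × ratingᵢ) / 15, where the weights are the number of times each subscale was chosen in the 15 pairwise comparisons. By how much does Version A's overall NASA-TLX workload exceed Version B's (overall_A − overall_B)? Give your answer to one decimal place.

Version A weighted sum = 1·53 + 2·11 + 3·54 + 5·53 + 4·79 + 0·54 = 53 + 22 + 162 + 265 + 316 + 0 = 818; overall_A = 818/15 = 54.5333.
Version B weighted sum = 1·27 + 2·5 + 3·59 + 5·69 + 4·95 + 0·37 = 27 + 10 + 177 + 345 + 380 + 0 = 939; overall_B = 939/15 = 62.6000.
Difference = 54.5333 − 62.6000 = -8.0667 ≈ -8.1.

-8.1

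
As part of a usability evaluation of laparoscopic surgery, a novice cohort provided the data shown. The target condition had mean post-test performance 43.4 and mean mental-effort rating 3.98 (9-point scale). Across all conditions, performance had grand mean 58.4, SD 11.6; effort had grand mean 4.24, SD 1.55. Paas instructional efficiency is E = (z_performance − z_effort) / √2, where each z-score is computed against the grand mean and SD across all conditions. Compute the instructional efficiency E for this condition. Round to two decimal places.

z_performance = (43.4 − 58.4) / 11.6 = -15.0000 / 11.6 = -1.2931.
z_effort = (3.98 − 4.24) / 1.55 = -0.2600 / 1.55 = -0.1677.
z_P − z_E = -1.2931 − (-0.1677) = -1.1254.
E = -1.1254 / √2 = -1.1254 / 1.41421 = -0.7958 ≈ -0.80.

-0.80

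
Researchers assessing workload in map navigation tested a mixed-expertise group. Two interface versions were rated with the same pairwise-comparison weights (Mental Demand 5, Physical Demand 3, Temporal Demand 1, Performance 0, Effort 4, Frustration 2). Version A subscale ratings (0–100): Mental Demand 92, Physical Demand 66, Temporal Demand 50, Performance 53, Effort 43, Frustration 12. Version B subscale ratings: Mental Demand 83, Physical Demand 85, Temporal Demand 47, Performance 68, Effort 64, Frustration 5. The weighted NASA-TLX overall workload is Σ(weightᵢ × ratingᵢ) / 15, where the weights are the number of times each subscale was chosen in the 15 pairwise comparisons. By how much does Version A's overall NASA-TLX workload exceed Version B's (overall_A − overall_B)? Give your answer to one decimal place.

Version A weighted sum = 5·92 + 3·66 + 1·50 + 0·53 + 4·43 + 2·12 = 460 + 198 + 50 + 0 + 172 + 24 = 904; overall_A = 904/15 = 60.2667.
Version B weighted sum = 5·83 + 3·85 + 1·47 + 0·68 + 4·64 + 2·5 = 415 + 255 + 47 + 0 + 256 + 10 = 983; overall_B = 983/15 = 65.5333.
Difference = 60.2667 − 65.5333 = -5.2666 ≈ -5.3.

-5.3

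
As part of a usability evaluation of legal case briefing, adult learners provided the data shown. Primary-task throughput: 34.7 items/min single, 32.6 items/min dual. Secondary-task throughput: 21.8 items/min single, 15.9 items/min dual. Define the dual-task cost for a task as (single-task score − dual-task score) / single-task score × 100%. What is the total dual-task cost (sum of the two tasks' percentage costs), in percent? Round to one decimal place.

33.1

Primary cost = (34.7 − 32.6) / 34.7 × 100% = 6.0519%.
Secondary cost = (21.8 − 15.9) / 21.8 × 100% = 27.0642%.
Total = 6.0519% + 27.0642% = 33.1161% ≈ 33.1%.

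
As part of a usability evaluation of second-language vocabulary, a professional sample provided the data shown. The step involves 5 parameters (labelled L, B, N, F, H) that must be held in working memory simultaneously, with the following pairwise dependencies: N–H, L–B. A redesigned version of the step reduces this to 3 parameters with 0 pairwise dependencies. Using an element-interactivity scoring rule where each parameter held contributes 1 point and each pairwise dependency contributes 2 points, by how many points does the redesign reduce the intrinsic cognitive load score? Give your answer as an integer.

Original: 5 × 1 + 2 × 2 = 5 + 4 = 9.
Redesigned: 3 × 1 + 0 × 2 = 3 + 0 = 3.
Reduction = 9 − 3 = 6.

6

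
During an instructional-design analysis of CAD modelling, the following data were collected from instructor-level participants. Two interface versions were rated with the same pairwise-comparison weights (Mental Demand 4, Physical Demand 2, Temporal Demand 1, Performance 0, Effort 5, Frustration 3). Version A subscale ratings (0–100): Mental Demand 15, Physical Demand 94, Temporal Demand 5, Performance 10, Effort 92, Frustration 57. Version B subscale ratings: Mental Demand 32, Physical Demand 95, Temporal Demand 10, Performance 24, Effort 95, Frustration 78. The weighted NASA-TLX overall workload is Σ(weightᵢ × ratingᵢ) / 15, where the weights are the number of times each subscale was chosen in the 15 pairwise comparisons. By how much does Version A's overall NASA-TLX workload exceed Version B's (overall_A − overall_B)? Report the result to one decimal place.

-10.2

Version A weighted sum = 4·15 + 2·94 + 1·5 + 0·10 + 5·92 + 3·57 = 60 + 188 + 5 + 0 + 460 + 171 = 884; overall_A = 884/15 = 58.9333.
Version B weighted sum = 4·32 + 2·95 + 1·10 + 0·24 + 5·95 + 3·78 = 128 + 190 + 10 + 0 + 475 + 234 = 1037; overall_B = 1037/15 = 69.1333.
Difference = 58.9333 − 69.1333 = -10.2000 ≈ -10.2.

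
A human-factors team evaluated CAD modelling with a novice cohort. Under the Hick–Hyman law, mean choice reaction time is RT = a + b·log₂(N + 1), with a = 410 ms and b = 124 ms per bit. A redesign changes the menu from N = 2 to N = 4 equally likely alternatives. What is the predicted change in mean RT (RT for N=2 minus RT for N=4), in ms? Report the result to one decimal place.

-91.4

RT(2) = 410 + 124·log₂(3) = 410 + 124·1.5850 = 606.5400 ms.
RT(4) = 410 + 124·log₂(5) = 410 + 124·2.3219 = 697.9156 ms.
Difference = 606.5400 − 697.9156 = -91.3756 ≈ -91.4 ms.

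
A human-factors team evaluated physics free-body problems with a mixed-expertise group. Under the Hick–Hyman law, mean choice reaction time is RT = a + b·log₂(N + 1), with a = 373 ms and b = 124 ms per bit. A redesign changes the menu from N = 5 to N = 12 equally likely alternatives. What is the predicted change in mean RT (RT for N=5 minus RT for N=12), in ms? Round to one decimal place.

RT(5) = 373 + 124·log₂(6) = 373 + 124·2.5850 = 693.5400 ms.
RT(12) = 373 + 124·log₂(13) = 373 + 124·3.7004 = 831.8496 ms.
Difference = 693.5400 − 831.8496 = -138.3096 ≈ -138.3 ms.

-138.3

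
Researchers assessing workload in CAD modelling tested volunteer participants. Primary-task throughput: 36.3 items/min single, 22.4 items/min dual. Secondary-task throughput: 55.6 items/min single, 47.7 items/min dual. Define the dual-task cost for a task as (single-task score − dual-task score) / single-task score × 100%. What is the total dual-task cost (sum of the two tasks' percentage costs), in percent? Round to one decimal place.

52.5

Primary cost = (36.3 − 22.4) / 36.3 × 100% = 38.2920%.
Secondary cost = (55.6 − 47.7) / 55.6 × 100% = 14.2086%.
Total = 38.2920% + 14.2086% = 52.5006% ≈ 52.5%.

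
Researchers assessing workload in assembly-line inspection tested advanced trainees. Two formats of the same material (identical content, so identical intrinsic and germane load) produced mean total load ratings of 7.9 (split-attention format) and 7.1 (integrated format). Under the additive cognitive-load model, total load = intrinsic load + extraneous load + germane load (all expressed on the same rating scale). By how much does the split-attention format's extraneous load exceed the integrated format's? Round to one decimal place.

Intrinsic and germane load are equal across formats, so the difference in total load equals the difference in extraneous load.
Extraneous-load difference = 7.9 − 7.1 = 0.8.

0.8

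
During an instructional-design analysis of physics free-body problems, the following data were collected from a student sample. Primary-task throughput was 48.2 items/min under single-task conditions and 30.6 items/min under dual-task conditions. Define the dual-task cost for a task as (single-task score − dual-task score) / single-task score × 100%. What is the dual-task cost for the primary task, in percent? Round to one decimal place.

Cost = (48.2 − 30.6) / 48.2 × 100%
     = 17.6000 / 48.2 × 100% = 36.5145%.
≈ 36.5%.

36.5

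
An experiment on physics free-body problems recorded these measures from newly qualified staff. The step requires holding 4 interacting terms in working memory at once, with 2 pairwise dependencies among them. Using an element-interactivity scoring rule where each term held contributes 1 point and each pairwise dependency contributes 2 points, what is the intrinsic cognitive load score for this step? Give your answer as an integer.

8

Element contribution: 4 × 1 = 4.
Interaction contribution: 2 × 2 = 4.
Intrinsic load = 4 + 4 = 8.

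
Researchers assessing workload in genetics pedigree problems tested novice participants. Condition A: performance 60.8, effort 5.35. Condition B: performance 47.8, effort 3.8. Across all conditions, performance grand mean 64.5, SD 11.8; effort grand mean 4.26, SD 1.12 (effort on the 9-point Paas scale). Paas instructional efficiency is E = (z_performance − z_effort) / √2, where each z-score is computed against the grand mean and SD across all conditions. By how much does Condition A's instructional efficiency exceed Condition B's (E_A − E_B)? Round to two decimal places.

Condition A: z_P = (60.8 − 64.5)/11.8 = -0.3136; z_E = (5.35 − 4.26)/1.12 = 0.9732; E_A = (-0.3136 − 0.9732)/√2 = -0.9099.
Condition B: z_P = (47.8 − 64.5)/11.8 = -1.4153; z_E = (3.8 − 4.26)/1.12 = -0.4107; E_B = (-1.4153 − (-0.4107))/√2 = -0.7104.
E_A − E_B = -0.9099 − (-0.7104) = -0.1995 ≈ -0.20.

-0.20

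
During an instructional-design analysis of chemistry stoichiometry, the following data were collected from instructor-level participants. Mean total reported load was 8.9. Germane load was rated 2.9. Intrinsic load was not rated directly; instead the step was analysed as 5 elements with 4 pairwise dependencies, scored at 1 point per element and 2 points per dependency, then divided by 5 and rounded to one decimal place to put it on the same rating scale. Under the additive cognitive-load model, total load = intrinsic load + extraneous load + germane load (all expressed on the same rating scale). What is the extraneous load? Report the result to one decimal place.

3.4

Intrinsic (element-interactivity): (5 × 1 + 4 × 2) / 5 = 13 / 5 = 2.6000 → 2.6.
extraneous load = total − intrinsic − germane
             = 8.9 − 2.6 − 2.9 = 3.4.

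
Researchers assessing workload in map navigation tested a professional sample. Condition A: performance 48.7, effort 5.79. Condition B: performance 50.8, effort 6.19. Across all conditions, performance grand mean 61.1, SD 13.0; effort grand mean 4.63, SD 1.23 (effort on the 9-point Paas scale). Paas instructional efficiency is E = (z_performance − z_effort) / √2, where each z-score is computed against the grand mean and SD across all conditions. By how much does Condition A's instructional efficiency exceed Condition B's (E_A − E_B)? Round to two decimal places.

Condition A: z_P = (48.7 − 61.1)/13.0 = -0.9538; z_E = (5.79 − 4.63)/1.23 = 0.9431; E_A = (-0.9538 − 0.9431)/√2 = -1.3413.
Condition B: z_P = (50.8 − 61.1)/13.0 = -0.7923; z_E = (6.19 − 4.63)/1.23 = 1.2683; E_B = (-0.7923 − 1.2683)/√2 = -1.4571.
E_A − E_B = -1.3413 − (-1.4571) = 0.1158 ≈ 0.12.

0.12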